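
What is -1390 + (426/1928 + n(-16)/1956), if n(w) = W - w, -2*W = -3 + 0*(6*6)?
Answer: -1310264131/942792 ≈ -1389.8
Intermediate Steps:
W = 3/2 (W = -(-3 + 0*(6*6))/2 = -(-3 + 0*36)/2 = -(-3 + 0)/2 = -½*(-3) = 3/2 ≈ 1.5000)
n(w) = 3/2 - w
-1390 + (426/1928 + n(-16)/1956) = -1390 + (426/1928 + (3/2 - 1*(-16))/1956) = -1390 + (426*(1/1928) + (3/2 + 16)*(1/1956)) = -1390 + (213/964 + (35/2)*(1/1956)) = -1390 + (213/964 + 35/3912) = -1390 + 216749/942792 = -1310264131/942792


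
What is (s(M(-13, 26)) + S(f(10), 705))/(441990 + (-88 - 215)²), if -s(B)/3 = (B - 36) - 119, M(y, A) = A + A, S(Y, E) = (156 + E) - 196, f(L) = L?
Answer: 974/533799 ≈ 0.0018247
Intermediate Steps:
S(Y, E) = -40 + E
M(y, A) = 2*A
s(B) = 465 - 3*B (s(B) = -3*((B - 36) - 119) = -3*((-36 + B) - 119) = -3*(-155 + B) = 465 - 3*B)
(s(M(-13, 26)) + S(f(10), 705))/(441990 + (-88 - 215)²) = ((465 - 6*26) + (-40 + 705))/(441990 + (-88 - 215)²) = ((465 - 3*52) + 665)/(441990 + (-303)²) = ((465 - 156) + 665)/(441990 + 91809) = (309 + 665)/533799 = 974*(1/533799) = 974/533799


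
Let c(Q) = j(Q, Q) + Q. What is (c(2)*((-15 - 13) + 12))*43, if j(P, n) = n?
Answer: -2752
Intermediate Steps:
c(Q) = 2*Q (c(Q) = Q + Q = 2*Q)
(c(2)*((-15 - 13) + 12))*43 = ((2*2)*((-15 - 13) + 12))*43 = (4*(-28 + 12))*43 = (4*(-16))*43 = -64*43 = -2752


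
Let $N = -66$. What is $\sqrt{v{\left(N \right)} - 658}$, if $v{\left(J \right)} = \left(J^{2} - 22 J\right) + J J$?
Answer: $7 \sqrt{194} \approx 97.499$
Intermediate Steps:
$v{\left(J \right)} = - 22 J + 2 J^{2}$ ($v{\left(J \right)} = \left(J^{2} - 22 J\right) + J^{2} = - 22 J + 2 J^{2}$)
$\sqrt{v{\left(N \right)} - 658} = \sqrt{2 \left(-66\right) \left(-11 - 66\right) - 658} = \sqrt{2 \left(-66\right) \left(-77\right) - 658} = \sqrt{10164 - 658} = \sqrt{9506} = 7 \sqrt{194}$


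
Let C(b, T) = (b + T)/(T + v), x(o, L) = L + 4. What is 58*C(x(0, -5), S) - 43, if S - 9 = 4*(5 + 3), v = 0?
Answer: 557/41 ≈ 13.585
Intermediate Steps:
x(o, L) = 4 + L
S = 41 (S = 9 + 4*(5 + 3) = 9 + 4*8 = 9 + 32 = 41)
C(b, T) = (T + b)/T (C(b, T) = (b + T)/(T + 0) = (T + b)/T)
58*C(x(0, -5), S) - 43 = 58*((41 + (4 - 5))/41) - 43 = 58*((41 - 1)/41) - 43 = 58*((1/41)*40) - 43 = 58*(40/41) - 43 = 2320/41 - 43 = 557/41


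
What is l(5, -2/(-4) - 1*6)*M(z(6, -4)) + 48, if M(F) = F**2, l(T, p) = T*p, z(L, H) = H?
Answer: -392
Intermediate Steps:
l(5, -2/(-4) - 1*6)*M(z(6, -4)) + 48 = (5*(-2/(-4) - 1*6))*(-4)**2 + 48 = (5*(-2*(-1/4) - 6))*16 + 48 = (5*(1/2 - 6))*16 + 48 = (5*(-11/2))*16 + 48 = -55/2*16 + 48 = -440 + 48 = -392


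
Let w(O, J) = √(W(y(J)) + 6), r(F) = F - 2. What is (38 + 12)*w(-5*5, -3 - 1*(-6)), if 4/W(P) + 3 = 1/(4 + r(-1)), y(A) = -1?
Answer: 100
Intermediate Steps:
r(F) = -2 + F
W(P) = -2 (W(P) = 4/(-3 + 1/(4 + (-2 - 1))) = 4/(-3 + 1/(4 - 3)) = 4/(-3 + 1/1) = 4/(-3 + 1) = 4/(-2) = 4*(-½) = -2)
w(O, J) = 2 (w(O, J) = √(-2 + 6) = √4 = 2)
(38 + 12)*w(-5*5, -3 - 1*(-6)) = (38 + 12)*2 = 50*2 = 100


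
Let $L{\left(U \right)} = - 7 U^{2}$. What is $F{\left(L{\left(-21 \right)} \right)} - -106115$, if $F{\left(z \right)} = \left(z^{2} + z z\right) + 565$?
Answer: $19165818$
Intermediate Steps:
$F{\left(z \right)} = 565 + 2 z^{2}$ ($F{\left(z \right)} = \left(z^{2} + z^{2}\right) + 565 = 2 z^{2} + 565 = 565 + 2 z^{2}$)
$F{\left(L{\left(-21 \right)} \right)} - -106115 = \left(565 + 2 \left(- 7 \left(-21\right)^{2}\right)^{2}\right) - -106115 = \left(565 + 2 \left(\left(-7\right) 441\right)^{2}\right) + 106115 = \left(565 + 2 \left(-3087\right)^{2}\right) + 106115 = \left(565 + 2 \cdot 9529569\right) + 106115 = \left(565 + 19059138\right) + 106115 = 19059703 + 106115 = 19165818$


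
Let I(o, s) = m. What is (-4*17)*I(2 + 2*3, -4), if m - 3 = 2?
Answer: -340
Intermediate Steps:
m = 5 (m = 3 + 2 = 5)
I(o, s) = 5
(-4*17)*I(2 + 2*3, -4) = -4*17*5 = -68*5 = -340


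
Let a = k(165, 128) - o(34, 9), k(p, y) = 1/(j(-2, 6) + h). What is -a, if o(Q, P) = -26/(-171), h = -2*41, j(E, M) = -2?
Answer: 785/4788 ≈ 0.16395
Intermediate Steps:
h = -82
k(p, y) = -1/84 (k(p, y) = 1/(-2 - 82) = 1/(-84) = -1/84)
o(Q, P) = 26/171 (o(Q, P) = -26*(-1/171) = 26/171)
a = -785/4788 (a = -1/84 - 1*26/171 = -1/84 - 26/171 = -785/4788 ≈ -0.16395)
-a = -1*(-785/4788) = 785/4788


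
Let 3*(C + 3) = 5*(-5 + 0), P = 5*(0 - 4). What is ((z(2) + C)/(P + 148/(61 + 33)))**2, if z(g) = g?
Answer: 432964/1687401 ≈ 0.25659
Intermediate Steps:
P = -20 (P = 5*(-4) = -20)
C = -34/3 (C = -3 + (5*(-5 + 0))/3 = -3 + (5*(-5))/3 = -3 + (1/3)*(-25) = -3 - 25/3 = -34/3 ≈ -11.333)
((z(2) + C)/(P + 148/(61 + 33)))**2 = ((2 - 34/3)/(-20 + 148/(61 + 33)))**2 = (-28/(3*(-20 + 148/94)))**2 = (-28/(3*(-20 + 148*(1/94))))**2 = (-28/(3*(-20 + 74/47)))**2 = (-28/(3*(-866/47)))**2 = (-28/3*(-47/866))**2 = (658/1299)**2 = 432964/1687401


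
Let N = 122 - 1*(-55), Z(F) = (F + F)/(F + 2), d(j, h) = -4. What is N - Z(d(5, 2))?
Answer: 173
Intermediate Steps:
Z(F) = 2*F/(2 + F) (Z(F) = (2*F)/(2 + F) = 2*F/(2 + F))
N = 177 (N = 122 + 55 = 177)
N - Z(d(5, 2)) = 177 - 2*(-4)/(2 - 4) = 177 - 2*(-4)/(-2) = 177 - 2*(-4)*(-1)/2 = 177 - 1*4 = 177 - 4 = 173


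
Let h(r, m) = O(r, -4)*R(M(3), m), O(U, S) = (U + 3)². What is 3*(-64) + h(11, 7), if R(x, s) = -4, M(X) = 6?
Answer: -976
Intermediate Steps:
O(U, S) = (3 + U)²
h(r, m) = -4*(3 + r)² (h(r, m) = (3 + r)²*(-4) = -4*(3 + r)²)
3*(-64) + h(11, 7) = 3*(-64) - 4*(3 + 11)² = -192 - 4*14² = -192 - 4*196 = -192 - 784 = -976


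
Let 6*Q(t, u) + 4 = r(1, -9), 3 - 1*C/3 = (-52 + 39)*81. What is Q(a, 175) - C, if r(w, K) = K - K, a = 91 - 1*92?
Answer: -9506/3 ≈ -3168.7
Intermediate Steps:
a = -1 (a = 91 - 92 = -1)
C = 3168 (C = 9 - 3*(-52 + 39)*81 = 9 - (-39)*81 = 9 - 3*(-1053) = 9 + 3159 = 3168)
r(w, K) = 0
Q(t, u) = -⅔ (Q(t, u) = -⅔ + (⅙)*0 = -⅔ + 0 = -⅔)
Q(a, 175) - C = -⅔ - 1*3168 = -⅔ - 3168 = -9506/3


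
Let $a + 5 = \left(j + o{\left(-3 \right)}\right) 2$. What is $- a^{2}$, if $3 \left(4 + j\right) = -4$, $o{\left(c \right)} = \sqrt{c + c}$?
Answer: $- \frac{1993}{9} + \frac{188 i \sqrt{6}}{3} \approx -221.44 + 153.5 i$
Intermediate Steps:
$o{\left(c \right)} = \sqrt{2} \sqrt{c}$ ($o{\left(c \right)} = \sqrt{2 c} = \sqrt{2} \sqrt{c}$)
$j = - \frac{16}{3}$ ($j = -4 + \frac{1}{3} \left(-4\right) = -4 - \frac{4}{3} = - \frac{16}{3} \approx -5.3333$)
$a = - \frac{47}{3} + 2 i \sqrt{6}$ ($a = -5 + \left(- \frac{16}{3} + \sqrt{2} \sqrt{-3}\right) 2 = -5 + \left(- \frac{16}{3} + \sqrt{2} i \sqrt{3}\right) 2 = -5 + \left(- \frac{16}{3} + i \sqrt{6}\right) 2 = -5 - \left(\frac{32}{3} - 2 i \sqrt{6}\right) = - \frac{47}{3} + 2 i \sqrt{6} \approx -15.667 + 4.899 i$)
$- a^{2} = - \left(- \frac{47}{3} + 2 i \sqrt{6}\right)^{2}$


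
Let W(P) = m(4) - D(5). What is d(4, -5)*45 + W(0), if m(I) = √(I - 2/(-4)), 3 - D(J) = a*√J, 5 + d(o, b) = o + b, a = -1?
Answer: -273 - √5 + 3*√2/2 ≈ -273.11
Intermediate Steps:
d(o, b) = -5 + b + o (d(o, b) = -5 + (o + b) = -5 + (b + o) = -5 + b + o)
D(J) = 3 + √J (D(J) = 3 - (-1)*√J = 3 + √J)
m(I) = √(½ + I) (m(I) = √(I - 2*(-¼)) = √(I + ½) = √(½ + I))
W(P) = -3 - √5 + 3*√2/2 (W(P) = √(2 + 4*4)/2 - (3 + √5) = √(2 + 16)/2 + (-3 - √5) = √18/2 + (-3 - √5) = (3*√2)/2 + (-3 - √5) = 3*√2/2 + (-3 - √5) = -3 - √5 + 3*√2/2)
d(4, -5)*45 + W(0) = (-5 - 5 + 4)*45 + (-3 - √5 + 3*√2/2) = -6*45 + (-3 - √5 + 3*√2/2) = -270 + (-3 - √5 + 3*√2/2) = -273 - √5 + 3*√2/2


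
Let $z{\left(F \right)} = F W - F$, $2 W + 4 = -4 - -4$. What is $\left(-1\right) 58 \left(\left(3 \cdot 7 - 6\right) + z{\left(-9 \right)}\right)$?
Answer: $-2436$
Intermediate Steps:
$W = -2$ ($W = -2 + \frac{-4 - -4}{2} = -2 + \frac{-4 + 4}{2} = -2 + \frac{1}{2} \cdot 0 = -2 + 0 = -2$)
$z{\left(F \right)} = - 3 F$ ($z{\left(F \right)} = F \left(-2\right) - F = - 2 F - F = - 3 F$)
$\left(-1\right) 58 \left(\left(3 \cdot 7 - 6\right) + z{\left(-9 \right)}\right) = \left(-1\right) 58 \left(\left(3 \cdot 7 - 6\right) - -27\right) = - 58 \left(\left(21 - 6\right) + 27\right) = - 58 \left(15 + 27\right) = \left(-58\right) 42 = -2436$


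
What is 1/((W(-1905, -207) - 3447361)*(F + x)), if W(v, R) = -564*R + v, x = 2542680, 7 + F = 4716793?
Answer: -1/24192301115388 ≈ -4.1335e-14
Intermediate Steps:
F = 4716786 (F = -7 + 4716793 = 4716786)
W(v, R) = v - 564*R
1/((W(-1905, -207) - 3447361)*(F + x)) = 1/(((-1905 - 564*(-207)) - 3447361)*(4716786 + 2542680)) = 1/(((-1905 + 116748) - 3447361)*7259466) = 1/((114843 - 3447361)*7259466) = 1/(-3332518*7259466) = 1/(-24192301115388) = -1/24192301115388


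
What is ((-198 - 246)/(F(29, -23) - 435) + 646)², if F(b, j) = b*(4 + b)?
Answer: 3150352384/7569 ≈ 4.1622e+5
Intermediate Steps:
((-198 - 246)/(F(29, -23) - 435) + 646)² = ((-198 - 246)/(29*(4 + 29) - 435) + 646)² = (-444/(29*33 - 435) + 646)² = (-444/(957 - 435) + 646)² = (-444/522 + 646)² = (-444*1/522 + 646)² = (-74/87 + 646)² = (56128/87)² = 3150352384/7569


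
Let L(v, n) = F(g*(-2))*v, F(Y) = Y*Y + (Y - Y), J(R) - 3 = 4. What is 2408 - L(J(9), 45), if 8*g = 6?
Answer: 9569/4 ≈ 2392.3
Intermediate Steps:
J(R) = 7 (J(R) = 3 + 4 = 7)
g = 3/4 (g = (1/8)*6 = 3/4 ≈ 0.75000)
F(Y) = Y**2 (F(Y) = Y**2 + 0 = Y**2)
L(v, n) = 9*v/4 (L(v, n) = ((3/4)*(-2))**2*v = (-3/2)**2*v = 9*v/4)
2408 - L(J(9), 45) = 2408 - 9*7/4 = 2408 - 1*63/4 = 2408 - 63/4 = 9569/4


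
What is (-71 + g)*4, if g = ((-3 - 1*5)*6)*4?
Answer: -1052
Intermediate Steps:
g = -192 (g = ((-3 - 5)*6)*4 = -8*6*4 = -48*4 = -192)
(-71 + g)*4 = (-71 - 192)*4 = -263*4 = -1052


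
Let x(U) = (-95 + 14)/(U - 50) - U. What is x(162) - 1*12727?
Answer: -1443649/112 ≈ -12890.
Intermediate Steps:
x(U) = -U - 81/(-50 + U) (x(U) = -81/(-50 + U) - U = -U - 81/(-50 + U))
x(162) - 1*12727 = (-81 - 1*162² + 50*162)/(-50 + 162) - 1*12727 = (-81 - 1*26244 + 8100)/112 - 12727 = (-81 - 26244 + 8100)/112 - 12727 = (1/112)*(-18225) - 12727 = -18225/112 - 12727 = -1443649/112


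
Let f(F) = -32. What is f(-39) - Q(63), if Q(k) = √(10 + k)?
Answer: -32 - √73 ≈ -40.544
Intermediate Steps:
f(-39) - Q(63) = -32 - √(10 + 63) = -32 - √73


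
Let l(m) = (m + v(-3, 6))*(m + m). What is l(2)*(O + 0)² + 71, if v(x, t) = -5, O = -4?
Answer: -121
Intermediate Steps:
l(m) = 2*m*(-5 + m) (l(m) = (m - 5)*(m + m) = (-5 + m)*(2*m) = 2*m*(-5 + m))
l(2)*(O + 0)² + 71 = (2*2*(-5 + 2))*(-4 + 0)² + 71 = (2*2*(-3))*(-4)² + 71 = -12*16 + 71 = -192 + 71 = -121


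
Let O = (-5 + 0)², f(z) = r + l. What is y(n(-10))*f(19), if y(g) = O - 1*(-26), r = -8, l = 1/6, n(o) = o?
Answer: -799/2 ≈ -399.50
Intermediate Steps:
l = ⅙ ≈ 0.16667
f(z) = -47/6 (f(z) = -8 + ⅙ = -47/6)
O = 25 (O = (-5)² = 25)
y(g) = 51 (y(g) = 25 - 1*(-26) = 25 + 26 = 51)
y(n(-10))*f(19) = 51*(-47/6) = -799/2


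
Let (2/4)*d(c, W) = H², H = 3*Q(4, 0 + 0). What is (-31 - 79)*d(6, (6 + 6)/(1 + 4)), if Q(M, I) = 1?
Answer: -1980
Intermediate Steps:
H = 3 (H = 3*1 = 3)
d(c, W) = 18 (d(c, W) = 2*3² = 2*9 = 18)
(-31 - 79)*d(6, (6 + 6)/(1 + 4)) = (-31 - 79)*18 = -110*18 = -1980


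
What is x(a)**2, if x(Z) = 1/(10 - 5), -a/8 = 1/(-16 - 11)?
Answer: 1/25 ≈ 0.040000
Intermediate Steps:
a = 8/27 (a = -8/(-16 - 11) = -8/(-27) = -8*(-1/27) = 8/27 ≈ 0.29630)
x(Z) = 1/5
x(a)**2 = (1/5)**2 = 1/25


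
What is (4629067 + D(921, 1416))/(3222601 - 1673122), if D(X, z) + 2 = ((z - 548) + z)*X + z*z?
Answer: 8737685/1549479 ≈ 5.6391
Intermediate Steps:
D(X, z) = -2 + z² + X*(-548 + 2*z) (D(X, z) = -2 + (((z - 548) + z)*X + z*z) = -2 + (((-548 + z) + z)*X + z²) = -2 + ((-548 + 2*z)*X + z²) = -2 + (X*(-548 + 2*z) + z²) = -2 + (z² + X*(-548 + 2*z)) = -2 + z² + X*(-548 + 2*z))
(4629067 + D(921, 1416))/(3222601 - 1673122) = (4629067 + (-2 + 1416² - 548*921 + 2*921*1416))/(3222601 - 1673122) = (4629067 + (-2 + 2005056 - 504708 + 2608272))/1549479 = (4629067 + 4108618)*(1/1549479) = 8737685*(1/1549479) = 8737685/1549479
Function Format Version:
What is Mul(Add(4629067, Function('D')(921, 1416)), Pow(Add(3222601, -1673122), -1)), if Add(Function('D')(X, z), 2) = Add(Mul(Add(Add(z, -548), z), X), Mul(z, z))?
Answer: Rational(8737685, 1549479) ≈ 5.6391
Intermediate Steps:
Function('D')(X, z) = Add(-2, Pow(z, 2), Mul(X, Add(-548, Mul(2, z)))) (Function('D')(X, z) = Add(-2, Add(Mul(Add(Add(z, -548), z), X), Mul(z, z))) = Add(-2, Add(Mul(Add(Add(-548, z), z), X), Pow(z, 2))) = Add(-2, Add(Mul(Add(-548, Mul(2, z)), X), Pow(z, 2))) = Add(-2, Add(Mul(X, Add(-548, Mul(2, z))), Pow(z, 2))) = Add(-2, Add(Pow(z, 2), Mul(X, Add(-548, Mul(2, z))))) = Add(-2, Pow(z, 2), Mul(X, Add(-548, Mul(2, z)))))
Mul(Add(4629067, Function('D')(921, 1416)), Pow(Add(3222601, -1673122), -1)) = Mul(Add(4629067, Add(-2, Pow(1416, 2), Mul(-548, 921), Mul(2, 921, 1416))), Pow(Add(3222601, -1673122), -1)) = Mul(Add(4629067, Add(-2, 2005056, -504708, 2608272)), Pow(1549479, -1)) = Mul(Add(4629067, 4108618), Rational(1, 1549479)) = Mul(8737685, Rational(1, 1549479)) = Rational(8737685, 1549479)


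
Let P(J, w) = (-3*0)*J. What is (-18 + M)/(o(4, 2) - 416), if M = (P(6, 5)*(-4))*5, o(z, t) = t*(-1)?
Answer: 9/209 ≈ 0.043062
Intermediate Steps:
P(J, w) = 0 (P(J, w) = 0*J = 0)
o(z, t) = -t
M = 0 (M = (0*(-4))*5 = 0*5 = 0)
(-18 + M)/(o(4, 2) - 416) = (-18 + 0)/(-1*2 - 416) = -18/(-2 - 416) = -18/(-418) = -18*(-1/418) = 9/209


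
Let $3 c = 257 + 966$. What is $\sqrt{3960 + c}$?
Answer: $\frac{\sqrt{39309}}{3} \approx 66.088$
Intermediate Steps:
$c = \frac{1223}{3}$ ($c = \frac{257 + 966}{3} = \frac{1}{3} \cdot 1223 = \frac{1223}{3} \approx 407.67$)
$\sqrt{3960 + c} = \sqrt{3960 + \frac{1223}{3}} = \sqrt{\frac{13103}{3}} = \frac{\sqrt{39309}}{3}$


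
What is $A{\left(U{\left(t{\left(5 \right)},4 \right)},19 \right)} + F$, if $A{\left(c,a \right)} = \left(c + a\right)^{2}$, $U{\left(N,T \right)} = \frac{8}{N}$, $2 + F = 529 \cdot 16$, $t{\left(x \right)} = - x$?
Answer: $\frac{219119}{25} \approx 8764.8$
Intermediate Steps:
$F = 8462$ ($F = -2 + 529 \cdot 16 = -2 + 8464 = 8462$)
$A{\left(c,a \right)} = \left(a + c\right)^{2}$
$A{\left(U{\left(t{\left(5 \right)},4 \right)},19 \right)} + F = \left(19 + \frac{8}{\left(-1\right) 5}\right)^{2} + 8462 = \left(19 + \frac{8}{-5}\right)^{2} + 8462 = \left(19 + 8 \left(- \frac{1}{5}\right)\right)^{2} + 8462 = \left(19 - \frac{8}{5}\right)^{2} + 8462 = \left(\frac{87}{5}\right)^{2} + 8462 = \frac{7569}{25} + 8462 = \frac{219119}{25}$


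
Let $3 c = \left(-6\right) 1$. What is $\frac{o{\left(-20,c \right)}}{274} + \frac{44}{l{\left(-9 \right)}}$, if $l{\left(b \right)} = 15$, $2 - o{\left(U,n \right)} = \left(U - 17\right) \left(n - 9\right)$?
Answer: $\frac{5981}{4110} \approx 1.4552$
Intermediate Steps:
$c = -2$ ($c = \frac{\left(-6\right) 1}{3} = \frac{1}{3} \left(-6\right) = -2$)
$o{\left(U,n \right)} = 2 - \left(-17 + U\right) \left(-9 + n\right)$ ($o{\left(U,n \right)} = 2 - \left(U - 17\right) \left(n - 9\right) = 2 - \left(-17 + U\right) \left(-9 + n\right)$)
$\frac{o{\left(-20,c \right)}}{274} + \frac{44}{l{\left(-9 \right)}} = \frac{-151 + 9 \left(-20\right) + 17 \left(-2\right) - \left(-20\right) \left(-2\right)}{274} + \frac{44}{15} = \left(-151 - 180 - 34 - 40\right) \frac{1}{274} + 44 \cdot \frac{1}{15} = \left(-405\right) \frac{1}{274} + \frac{44}{15} = - \frac{405}{274} + \frac{44}{15} = \frac{5981}{4110}$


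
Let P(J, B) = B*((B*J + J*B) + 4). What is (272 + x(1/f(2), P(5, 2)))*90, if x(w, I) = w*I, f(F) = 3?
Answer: 25920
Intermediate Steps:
P(J, B) = B*(4 + 2*B*J) (P(J, B) = B*((B*J + B*J) + 4) = B*(2*B*J + 4) = B*(4 + 2*B*J))
x(w, I) = I*w
(272 + x(1/f(2), P(5, 2)))*90 = (272 + (2*2*(2 + 2*5))/3)*90 = (272 + (2*2*(2 + 10))*(⅓))*90 = (272 + (2*2*12)*(⅓))*90 = (272 + 48*(⅓))*90 = (272 + 16)*90 = 288*90 = 25920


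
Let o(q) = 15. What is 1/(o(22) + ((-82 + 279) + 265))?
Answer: 1/477 ≈ 0.0020964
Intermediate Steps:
1/(o(22) + ((-82 + 279) + 265)) = 1/(15 + ((-82 + 279) + 265)) = 1/(15 + (197 + 265)) = 1/(15 + 462) = 1/477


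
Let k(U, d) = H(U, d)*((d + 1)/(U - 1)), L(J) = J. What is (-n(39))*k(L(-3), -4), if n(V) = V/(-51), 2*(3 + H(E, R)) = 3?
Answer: -117/136 ≈ -0.86029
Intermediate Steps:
H(E, R) = -3/2 (H(E, R) = -3 + (1/2)*3 = -3 + 3/2 = -3/2)
n(V) = -V/51 (n(V) = V*(-1/51) = -V/51)
k(U, d) = -3*(1 + d)/(2*(-1 + U)) (k(U, d) = -3*(d + 1)/(2*(U - 1)) = -3*(1 + d)/(2*(-1 + U)))
(-n(39))*k(L(-3), -4) = (-(-1)*39/51)*(3*(-1 - 1*(-4))/(2*(-1 - 3))) = (-1*(-13/17))*((3/2)*(-1 + 4)/(-4)) = 13*((3/2)*(-1/4)*3)/17 = (13/17)*(-9/8) = -117/136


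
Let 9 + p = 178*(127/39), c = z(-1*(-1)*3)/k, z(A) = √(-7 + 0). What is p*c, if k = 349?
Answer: 22255*I*√7/13611 ≈ 4.326*I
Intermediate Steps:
z(A) = I*√7 (z(A) = √(-7) = I*√7)
c = I*√7/349 (c = (I*√7)/349 = (I*√7)*(1/349) = I*√7/349 ≈ 0.007581*I)
p = 22255/39 (p = -9 + 178*(127/39) = -9 + 22606/39 = 22255/39 ≈ 570.64)
p*c = 22255*(I*√7/349)/39 = 22255*I*√7/13611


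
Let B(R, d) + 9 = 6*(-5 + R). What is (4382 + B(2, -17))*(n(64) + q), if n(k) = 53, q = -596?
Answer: -2364765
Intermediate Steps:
B(R, d) = -39 + 6*R (B(R, d) = -9 + 6*(-5 + R) = -9 + (-30 + 6*R) = -39 + 6*R)
(4382 + B(2, -17))*(n(64) + q) = (4382 + (-39 + 6*2))*(53 - 596) = (4382 + (-39 + 12))*(-543) = (4382 - 27)*(-543) = 4355*(-543) = -2364765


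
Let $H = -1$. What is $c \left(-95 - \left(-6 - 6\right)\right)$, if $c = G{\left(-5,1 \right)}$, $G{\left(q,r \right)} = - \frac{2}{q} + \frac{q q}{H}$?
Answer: $\frac{10209}{5} \approx 2041.8$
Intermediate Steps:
$G{\left(q,r \right)} = - q^{2} - \frac{2}{q}$ ($G{\left(q,r \right)} = - \frac{2}{q} + \frac{q q}{-1} = - \frac{2}{q} + q^{2} \left(-1\right) = - \frac{2}{q} - q^{2} = - q^{2} - \frac{2}{q}$)
$c = - \frac{123}{5}$ ($c = \frac{-2 - \left(-5\right)^{3}}{-5} = - \frac{-2 - -125}{5} = - \frac{-2 + 125}{5} = \left(- \frac{1}{5}\right) 123 = - \frac{123}{5} \approx -24.6$)
$c \left(-95 - \left(-6 - 6\right)\right) = - \frac{123 \left(-95 - \left(-6 - 6\right)\right)}{5} = - \frac{123 \left(-95 - -12\right)}{5} = - \frac{123 \left(-95 + 12\right)}{5} = \left(- \frac{123}{5}\right) \left(-83\right) = \frac{10209}{5}$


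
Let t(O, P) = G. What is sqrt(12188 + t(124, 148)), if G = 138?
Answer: sqrt(12326) ≈ 111.02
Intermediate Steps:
t(O, P) = 138
sqrt(12188 + t(124, 148)) = sqrt(12188 + 138) = sqrt(12326)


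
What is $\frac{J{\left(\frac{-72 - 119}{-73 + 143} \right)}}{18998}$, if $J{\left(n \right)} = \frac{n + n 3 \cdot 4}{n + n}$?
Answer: $\frac{13}{37996} \approx 0.00034214$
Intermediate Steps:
$J{\left(n \right)} = \frac{13}{2}$ ($J{\left(n \right)} = \frac{n + 3 n 4}{2 n} = \left(n + 12 n\right) \frac{1}{2 n} = 13 n \frac{1}{2 n} = \frac{13}{2}$)
$\frac{J{\left(\frac{-72 - 119}{-73 + 143} \right)}}{18998} = \frac{13}{2 \cdot 18998} = \frac{13}{2} \cdot \frac{1}{18998} = \frac{13}{37996}$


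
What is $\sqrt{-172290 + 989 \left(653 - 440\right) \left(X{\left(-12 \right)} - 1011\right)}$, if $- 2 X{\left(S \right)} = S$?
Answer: $5 i \sqrt{8475303} \approx 14556.0 i$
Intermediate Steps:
$X{\left(S \right)} = - \frac{S}{2}$
$\sqrt{-172290 + 989 \left(653 - 440\right) \left(X{\left(-12 \right)} - 1011\right)} = \sqrt{-172290 + 989 \left(653 - 440\right) \left(\left(- \frac{1}{2}\right) \left(-12\right) - 1011\right)} = \sqrt{-172290 + 989 \left(653 - 440\right) \left(6 - 1011\right)} = \sqrt{-172290 + 989 \cdot 213 \left(-1005\right)} = \sqrt{-172290 + 989 \left(-214065\right)} = \sqrt{-172290 - 211710285} = \sqrt{-211882575} = 5 i \sqrt{8475303}$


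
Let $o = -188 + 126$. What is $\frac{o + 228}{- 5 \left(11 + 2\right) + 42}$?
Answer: $- \frac{166}{23} \approx -7.2174$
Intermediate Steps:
$o = -62$
$\frac{o + 228}{- 5 \left(11 + 2\right) + 42} = \frac{-62 + 228}{- 5 \left(11 + 2\right) + 42} = \frac{166}{\left(-5\right) 13 + 42} = \frac{166}{-65 + 42} = \frac{166}{-23} = 166 \left(- \frac{1}{23}\right) = - \frac{166}{23}$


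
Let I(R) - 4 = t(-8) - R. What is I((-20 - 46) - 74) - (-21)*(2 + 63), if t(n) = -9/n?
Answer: 12081/8 ≈ 1510.1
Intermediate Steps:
I(R) = 41/8 - R (I(R) = 4 + (-9/(-8) - R) = 4 + (-9*(-1/8) - R) = 4 + (9/8 - R) = 41/8 - R)
I((-20 - 46) - 74) - (-21)*(2 + 63) = (41/8 - ((-20 - 46) - 74)) - (-21)*(2 + 63) = (41/8 - (-66 - 74)) - (-21)*65 = (41/8 - 1*(-140)) - 1*(-1365) = (41/8 + 140) + 1365 = 1161/8 + 1365 = 12081/8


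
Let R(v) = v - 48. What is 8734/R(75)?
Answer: 8734/27 ≈ 323.48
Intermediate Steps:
R(v) = -48 + v
8734/R(75) = 8734/(-48 + 75) = 8734/27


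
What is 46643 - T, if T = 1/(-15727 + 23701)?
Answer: 371931281/7974 ≈ 46643.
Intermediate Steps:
T = 1/7974 ≈ 0.00012541
46643 - T = 46643 - 1*1/7974 = 46643 - 1/7974 = 371931281/7974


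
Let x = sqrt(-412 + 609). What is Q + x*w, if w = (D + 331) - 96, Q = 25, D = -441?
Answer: 25 - 206*sqrt(197) ≈ -2866.3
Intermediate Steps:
x = sqrt(197) ≈ 14.036
w = -206 (w = (-441 + 331) - 96 = -110 - 96 = -206)
Q + x*w = 25 + sqrt(197)*(-206) = 25 - 206*sqrt(197)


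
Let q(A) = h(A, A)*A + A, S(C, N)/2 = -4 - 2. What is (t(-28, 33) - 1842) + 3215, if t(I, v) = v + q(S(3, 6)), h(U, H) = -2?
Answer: 1418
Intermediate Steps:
S(C, N) = -12 (S(C, N) = 2*(-4 - 2) = 2*(-6) = -12)
q(A) = -A (q(A) = -2*A + A = -A)
t(I, v) = 12 + v (t(I, v) = v - 1*(-12) = v + 12 = 12 + v)
(t(-28, 33) - 1842) + 3215 = ((12 + 33) - 1842) + 3215 = (45 - 1842) + 3215 = -1797 + 3215 = 1418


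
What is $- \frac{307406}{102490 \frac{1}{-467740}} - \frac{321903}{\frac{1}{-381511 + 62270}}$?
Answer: $\frac{1053249129108371}{10249} \approx 1.0277 \cdot 10^{11}$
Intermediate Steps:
$- \frac{307406}{102490 \frac{1}{-467740}} - \frac{321903}{\frac{1}{-381511 + 62270}} = - \frac{307406}{102490 \left(- \frac{1}{467740}\right)} - \frac{321903}{\frac{1}{-319241}} = - \frac{307406}{- \frac{10249}{46774}} - \frac{321903}{- \frac{1}{319241}} = \left(-307406\right) \left(- \frac{46774}{10249}\right) - -102764635623 = \frac{14378608244}{10249} + 102764635623 = \frac{1053249129108371}{10249}$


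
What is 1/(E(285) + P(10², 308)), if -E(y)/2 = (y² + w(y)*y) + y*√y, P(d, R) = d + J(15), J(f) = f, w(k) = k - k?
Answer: -32467/5252011145 + 114*√285/5252011145 ≈ -5.8154e-6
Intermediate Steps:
w(k) = 0
P(d, R) = 15 + d (P(d, R) = d + 15 = 15 + d)
E(y) = -2*y² - 2*y^(3/2) (E(y) = -2*((y² + 0*y) + y*√y) = -2*((y² + 0) + y^(3/2)) = -2*(y² + y^(3/2)) = -2*y² - 2*y^(3/2))
1/(E(285) + P(10², 308)) = 1/((-2*285² - 570*√285) + (15 + 10²)) = 1/((-2*81225 - 570*√285) + (15 + 100)) = 1/((-162450 - 570*√285) + 115) = 1/(-162335 - 570*√285)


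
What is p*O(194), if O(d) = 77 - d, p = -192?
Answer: 22464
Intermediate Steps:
p*O(194) = -192*(77 - 1*194) = -192*(77 - 194) = -192*(-117) = 22464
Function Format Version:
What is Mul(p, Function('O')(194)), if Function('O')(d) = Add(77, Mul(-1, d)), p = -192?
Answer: 22464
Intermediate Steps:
Mul(p, Function('O')(194)) = Mul(-192, Add(77, Mul(-1, 194))) = Mul(-192, Add(77, -194)) = Mul(-192, -117) = 22464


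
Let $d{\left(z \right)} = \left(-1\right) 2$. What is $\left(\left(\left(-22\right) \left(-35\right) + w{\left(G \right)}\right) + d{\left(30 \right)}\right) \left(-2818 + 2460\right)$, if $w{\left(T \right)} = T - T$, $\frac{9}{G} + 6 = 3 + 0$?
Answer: $-274944$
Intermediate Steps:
$d{\left(z \right)} = -2$
$G = -3$ ($G = \frac{9}{-6 + \left(3 + 0\right)} = \frac{9}{-6 + 3} = \frac{9}{-3} = 9 \left(- \frac{1}{3}\right) = -3$)
$w{\left(T \right)} = 0$
$\left(\left(\left(-22\right) \left(-35\right) + w{\left(G \right)}\right) + d{\left(30 \right)}\right) \left(-2818 + 2460\right) = \left(\left(\left(-22\right) \left(-35\right) + 0\right) - 2\right) \left(-2818 + 2460\right) = \left(\left(770 + 0\right) - 2\right) \left(-358\right) = \left(770 - 2\right) \left(-358\right) = 768 \left(-358\right) = -274944$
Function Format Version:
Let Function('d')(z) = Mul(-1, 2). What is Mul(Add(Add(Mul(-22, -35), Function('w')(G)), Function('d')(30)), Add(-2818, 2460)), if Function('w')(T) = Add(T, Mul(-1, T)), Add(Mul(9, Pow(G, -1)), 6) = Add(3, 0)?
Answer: -274944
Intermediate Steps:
Function('d')(z) = -2
G = -3 (G = Mul(9, Pow(Add(-6, Add(3, 0)), -1)) = Mul(9, Pow(Add(-6, 3), -1)) = Mul(9, Pow(-3, -1)) = Mul(9, Rational(-1, 3)) = -3)
Function('w')(T) = 0
Mul(Add(Add(Mul(-22, -35), Function('w')(G)), Function('d')(30)), Add(-2818, 2460)) = Mul(Add(Add(Mul(-22, -35), 0), -2), Add(-2818, 2460)) = Mul(Add(Add(770, 0), -2), -358) = Mul(Add(770, -2), -358) = Mul(768, -358) = -274944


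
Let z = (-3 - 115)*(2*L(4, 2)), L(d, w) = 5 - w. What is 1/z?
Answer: -1/708 ≈ -0.0014124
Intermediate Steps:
z = -708 (z = (-3 - 115)*(2*(5 - 1*2)) = -236*(5 - 2) = -236*3 = -118*6 = -708)
1/z = 1/(-708) = -1/708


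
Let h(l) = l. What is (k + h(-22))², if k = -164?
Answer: 34596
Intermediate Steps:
(k + h(-22))² = (-164 - 22)² = (-186)² = 34596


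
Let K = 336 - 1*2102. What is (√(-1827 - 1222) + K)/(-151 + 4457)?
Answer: -883/2153 + I*√3049/4306 ≈ -0.41013 + 0.012823*I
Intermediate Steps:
K = -1766 (K = 336 - 2102 = -1766)
(√(-1827 - 1222) + K)/(-151 + 4457) = (√(-1827 - 1222) - 1766)/(-151 + 4457) = (√(-3049) - 1766)/4306 = (I*√3049 - 1766)*(1/4306) = (-1766 + I*√3049)*(1/4306) = -883/2153 + I*√3049/4306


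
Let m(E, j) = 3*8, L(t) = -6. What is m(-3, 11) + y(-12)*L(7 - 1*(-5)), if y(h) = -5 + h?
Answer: 126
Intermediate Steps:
m(E, j) = 24
m(-3, 11) + y(-12)*L(7 - 1*(-5)) = 24 + (-5 - 12)*(-6) = 24 - 17*(-6) = 24 + 102 = 126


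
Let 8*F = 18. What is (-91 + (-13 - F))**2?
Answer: 180625/16 ≈ 11289.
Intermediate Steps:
F = 9/4 (F = (1/8)*18 = 9/4 ≈ 2.2500)
(-91 + (-13 - F))**2 = (-91 + (-13 - 1*9/4))**2 = (-91 + (-13 - 9/4))**2 = (-91 - 61/4)**2 = (-425/4)**2 = 180625/16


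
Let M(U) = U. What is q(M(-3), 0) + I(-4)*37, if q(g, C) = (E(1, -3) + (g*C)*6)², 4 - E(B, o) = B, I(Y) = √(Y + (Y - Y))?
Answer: 9 + 74*I ≈ 9.0 + 74.0*I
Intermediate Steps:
I(Y) = √Y (I(Y) = √(Y + 0) = √Y)
E(B, o) = 4 - B
q(g, C) = (3 + 6*C*g)² (q(g, C) = ((4 - 1*1) + (g*C)*6)² = ((4 - 1) + (C*g)*6)² = (3 + 6*C*g)²)
q(M(-3), 0) + I(-4)*37 = 9*(1 + 2*0*(-3))² + √(-4)*37 = 9*(1 + 0)² + (2*I)*37 = 9*1² + 74*I = 9*1 + 74*I = 9 + 74*I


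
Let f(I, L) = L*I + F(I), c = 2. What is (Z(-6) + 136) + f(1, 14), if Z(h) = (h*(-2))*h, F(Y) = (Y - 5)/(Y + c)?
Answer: 230/3 ≈ 76.667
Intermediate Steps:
F(Y) = (-5 + Y)/(2 + Y) (F(Y) = (Y - 5)/(Y + 2) = (-5 + Y)/(2 + Y))
Z(h) = -2*h² (Z(h) = (-2*h)*h = -2*h²)
f(I, L) = I*L + (-5 + I)/(2 + I) (f(I, L) = L*I + (-5 + I)/(2 + I) = I*L + (-5 + I)/(2 + I))
(Z(-6) + 136) + f(1, 14) = (-2*(-6)² + 136) + (-5 + 1 + 1*14*(2 + 1))/(2 + 1) = (-2*36 + 136) + (-5 + 1 + 1*14*3)/3 = (-72 + 136) + (-5 + 1 + 42)/3 = 64 + (⅓)*38 = 64 + 38/3 = 230/3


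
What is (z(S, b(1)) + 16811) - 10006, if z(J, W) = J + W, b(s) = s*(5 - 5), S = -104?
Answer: 6701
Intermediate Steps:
b(s) = 0 (b(s) = s*0 = 0)
(z(S, b(1)) + 16811) - 10006 = ((-104 + 0) + 16811) - 10006 = (-104 + 16811) - 10006 = 16707 - 10006 = 6701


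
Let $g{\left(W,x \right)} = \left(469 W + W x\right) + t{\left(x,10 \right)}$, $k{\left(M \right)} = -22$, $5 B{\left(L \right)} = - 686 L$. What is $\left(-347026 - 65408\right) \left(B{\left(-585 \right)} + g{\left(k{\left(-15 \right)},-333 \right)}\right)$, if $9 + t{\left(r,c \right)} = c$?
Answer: $-31869187614$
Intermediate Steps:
$t{\left(r,c \right)} = -9 + c$
$B{\left(L \right)} = - \frac{686 L}{5}$ ($B{\left(L \right)} = \frac{\left(-686\right) L}{5} = - \frac{686 L}{5}$)
$g{\left(W,x \right)} = 1 + 469 W + W x$ ($g{\left(W,x \right)} = \left(469 W + W x\right) + \left(-9 + 10\right) = \left(469 W + W x\right) + 1 = 1 + 469 W + W x$)
$\left(-347026 - 65408\right) \left(B{\left(-585 \right)} + g{\left(k{\left(-15 \right)},-333 \right)}\right) = \left(-347026 - 65408\right) \left(\left(- \frac{686}{5}\right) \left(-585\right) + \left(1 + 469 \left(-22\right) - -7326\right)\right) = - 412434 \left(80262 + \left(1 - 10318 + 7326\right)\right) = - 412434 \left(80262 - 2991\right) = \left(-412434\right) 77271 = -31869187614$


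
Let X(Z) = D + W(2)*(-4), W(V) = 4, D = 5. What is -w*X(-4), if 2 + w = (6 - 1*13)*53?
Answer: -4103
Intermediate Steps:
X(Z) = -11 (X(Z) = 5 + 4*(-4) = 5 - 16 = -11)
w = -373 (w = -2 + (6 - 1*13)*53 = -2 + (6 - 13)*53 = -2 - 7*53 = -2 - 371 = -373)
-w*X(-4) = -(-373)*(-11) = -1*4103 = -4103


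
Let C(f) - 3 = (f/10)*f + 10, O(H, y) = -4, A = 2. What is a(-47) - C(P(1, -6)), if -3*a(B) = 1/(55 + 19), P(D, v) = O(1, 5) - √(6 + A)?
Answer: -17099/1110 - 8*√2/5 ≈ -17.667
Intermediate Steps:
P(D, v) = -4 - 2*√2 (P(D, v) = -4 - √(6 + 2) = -4 - √8 = -4 - 2*√2)
C(f) = 13 + f²/10 (C(f) = 3 + ((f/10)*f + 10) = 3 + (f²/10 + 10) = 3 + (10 + f²/10) = 13 + f²/10)
a(B) = -1/222 (a(B) = -1/(3*(55 + 19)) = -⅓/74 = -⅓*1/74 = -1/222)
a(-47) - C(P(1, -6)) = -1/222 - (13 + (-4 - 2*√2)²/10) = -1/222 + (-13 - (-4 - 2*√2)²/10) = -2887/222 - (-4 - 2*√2)²/10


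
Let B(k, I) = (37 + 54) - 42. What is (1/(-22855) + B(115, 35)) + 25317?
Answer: 579739929/22855 ≈ 25366.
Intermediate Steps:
B(k, I) = 49 (B(k, I) = 91 - 42 = 49)
(1/(-22855) + B(115, 35)) + 25317 = (1/(-22855) + 49) + 25317 = (-1/22855 + 49) + 25317 = 1119894/22855 + 25317 = 579739929/22855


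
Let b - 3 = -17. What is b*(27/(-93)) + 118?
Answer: 3784/31 ≈ 122.06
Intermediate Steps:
b = -14 (b = 3 - 17 = -14)
b*(27/(-93)) + 118 = -378/(-93) + 118 = -378*(-1)/93 + 118 = -14*(-9/31) + 118 = 126/31 + 118 = 3784/31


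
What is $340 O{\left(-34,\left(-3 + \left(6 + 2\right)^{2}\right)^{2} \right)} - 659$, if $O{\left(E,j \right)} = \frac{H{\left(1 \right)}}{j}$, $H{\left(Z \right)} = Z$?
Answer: $- \frac{2451799}{3721} \approx -658.91$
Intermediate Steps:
$O{\left(E,j \right)} = \frac{1}{j}$ ($O{\left(E,j \right)} = 1 \frac{1}{j} = \frac{1}{j}$)
$340 O{\left(-34,\left(-3 + \left(6 + 2\right)^{2}\right)^{2} \right)} - 659 = \frac{340}{\left(-3 + \left(6 + 2\right)^{2}\right)^{2}} - 659 = \frac{340}{\left(-3 + 8^{2}\right)^{2}} - 659 = \frac{340}{\left(-3 + 64\right)^{2}} - 659 = \frac{340}{61^{2}} - 659 = \frac{340}{3721} - 659 = - \frac{2451799}{3721}$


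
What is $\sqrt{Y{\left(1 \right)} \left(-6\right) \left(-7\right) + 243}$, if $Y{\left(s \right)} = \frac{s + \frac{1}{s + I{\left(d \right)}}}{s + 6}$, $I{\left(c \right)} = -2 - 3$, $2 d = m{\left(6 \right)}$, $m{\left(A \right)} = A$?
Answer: $\frac{3 \sqrt{110}}{2} \approx 15.732$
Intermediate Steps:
$d = 3$ ($d = \frac{1}{2} \cdot 6 = 3$)
$I{\left(c \right)} = -5$
$Y{\left(s \right)} = \frac{s + \frac{1}{-5 + s}}{6 + s}$ ($Y{\left(s \right)} = \frac{s + \frac{1}{s - 5}}{s + 6} = \frac{s + \frac{1}{-5 + s}}{6 + s}$)
$\sqrt{Y{\left(1 \right)} \left(-6\right) \left(-7\right) + 243} = \sqrt{\frac{1 + 1^{2} - 5}{-30 + 1 + 1^{2}} \left(-6\right) \left(-7\right) + 243} = \sqrt{\frac{1 + 1 - 5}{-30 + 1 + 1} \left(-6\right) \left(-7\right) + 243} = \sqrt{\frac{1}{-28} \left(-3\right) \left(-6\right) \left(-7\right) + 243} = \sqrt{\left(- \frac{1}{28}\right) \left(-3\right) \left(-6\right) \left(-7\right) + 243} = \sqrt{\frac{3}{28} \left(-6\right) \left(-7\right) + 243} = \sqrt{\left(- \frac{9}{14}\right) \left(-7\right) + 243} = \sqrt{\frac{9}{2} + 243} = \sqrt{\frac{495}{2}} = \frac{3 \sqrt{110}}{2}$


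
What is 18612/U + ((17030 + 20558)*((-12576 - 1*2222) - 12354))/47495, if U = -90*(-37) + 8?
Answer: -1702921680074/79269155 ≈ -21483.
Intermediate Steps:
U = 3338 (U = 3330 + 8 = 3338)
18612/U + ((17030 + 20558)*((-12576 - 1*2222) - 12354))/47495 = 18612/3338 + ((17030 + 20558)*((-12576 - 1*2222) - 12354))/47495 = 18612*(1/3338) + (37588*((-12576 - 2222) - 12354))*(1/47495) = 9306/1669 + (37588*(-14798 - 12354))*(1/47495) = 9306/1669 + (37588*(-27152))*(1/47495) = 9306/1669 - 1020589376*1/47495 = 9306/1669 - 1020589376/47495 = -1702921680074/79269155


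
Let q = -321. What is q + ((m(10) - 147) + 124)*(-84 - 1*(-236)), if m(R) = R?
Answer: -2297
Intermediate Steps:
q + ((m(10) - 147) + 124)*(-84 - 1*(-236)) = -321 + ((10 - 147) + 124)*(-84 - 1*(-236)) = -321 + (-137 + 124)*(-84 + 236) = -321 - 13*152 = -321 - 1976 = -2297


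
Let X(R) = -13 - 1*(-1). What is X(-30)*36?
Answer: -432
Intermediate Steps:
X(R) = -12 (X(R) = -13 + 1 = -12)
X(-30)*36 = -12*36 = -432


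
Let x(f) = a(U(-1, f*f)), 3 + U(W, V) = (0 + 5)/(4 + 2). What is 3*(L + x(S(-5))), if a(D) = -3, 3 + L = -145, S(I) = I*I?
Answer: -453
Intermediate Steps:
S(I) = I²
L = -148 (L = -3 - 145 = -148)
U(W, V) = -13/6 (U(W, V) = -3 + (0 + 5)/(4 + 2) = -3 + 5/6 = -3 + 5*(⅙) = -3 + ⅚ = -13/6)
x(f) = -3
3*(L + x(S(-5))) = 3*(-148 - 3) = 3*(-151) = -453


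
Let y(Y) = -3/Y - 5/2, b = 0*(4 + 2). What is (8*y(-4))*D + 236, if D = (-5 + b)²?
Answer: -114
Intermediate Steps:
b = 0 (b = 0*6 = 0)
y(Y) = -5/2 - 3/Y (y(Y) = -3/Y - 5*½ = -3/Y - 5/2 = -5/2 - 3/Y)
D = 25 (D = (-5 + 0)² = (-5)² = 25)
(8*y(-4))*D + 236 = (8*(-5/2 - 3/(-4)))*25 + 236 = (8*(-5/2 - 3*(-¼)))*25 + 236 = (8*(-5/2 + ¾))*25 + 236 = (8*(-7/4))*25 + 236 = -14*25 + 236 = -350 + 236 = -114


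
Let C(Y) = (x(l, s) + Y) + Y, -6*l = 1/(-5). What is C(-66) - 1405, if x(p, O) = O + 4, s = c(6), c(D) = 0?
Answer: -1533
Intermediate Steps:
l = 1/30 (l = -1/6/(-5) = -1/6*(-1/5) = 1/30 ≈ 0.033333)
s = 0
x(p, O) = 4 + O
C(Y) = 4 + 2*Y (C(Y) = ((4 + 0) + Y) + Y = (4 + Y) + Y = 4 + 2*Y)
C(-66) - 1405 = (4 + 2*(-66)) - 1405 = (4 - 132) - 1405 = -128 - 1405 = -1533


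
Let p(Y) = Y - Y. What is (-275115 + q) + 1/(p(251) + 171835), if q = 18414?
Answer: -44110216334/171835 ≈ -2.5670e+5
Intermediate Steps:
p(Y) = 0
(-275115 + q) + 1/(p(251) + 171835) = (-275115 + 18414) + 1/(0 + 171835) = -256701 + 1/171835 = -44110216334/171835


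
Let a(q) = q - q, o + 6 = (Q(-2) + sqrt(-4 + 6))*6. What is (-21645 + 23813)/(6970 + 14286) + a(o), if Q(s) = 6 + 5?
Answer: 271/2657 ≈ 0.10199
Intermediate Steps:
Q(s) = 11
o = 60 + 6*sqrt(2) (o = -6 + (11 + sqrt(-4 + 6))*6 = -6 + (11 + sqrt(2))*6 = -6 + (66 + 6*sqrt(2)) = 60 + 6*sqrt(2) ≈ 68.485)
a(q) = 0
(-21645 + 23813)/(6970 + 14286) + a(o) = (-21645 + 23813)/(6970 + 14286) + 0 = 2168/21256 + 0 = 2168*(1/21256) + 0 = 271/2657 + 0 = 271/2657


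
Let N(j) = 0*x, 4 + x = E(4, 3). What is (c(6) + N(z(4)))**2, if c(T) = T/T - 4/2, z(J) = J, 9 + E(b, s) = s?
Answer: 1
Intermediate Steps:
E(b, s) = -9 + s
x = -10 (x = -4 + (-9 + 3) = -4 - 6 = -10)
N(j) = 0 (N(j) = 0*(-10) = 0)
c(T) = -1 (c(T) = 1 - 4*1/2 = 1 - 2 = -1)
(c(6) + N(z(4)))**2 = (-1 + 0)**2 = (-1)**2 = 1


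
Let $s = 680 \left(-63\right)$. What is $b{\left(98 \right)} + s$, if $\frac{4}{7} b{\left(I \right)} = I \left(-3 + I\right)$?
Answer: $- \frac{53095}{2} \approx -26548.0$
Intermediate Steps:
$b{\left(I \right)} = \frac{7 I \left(-3 + I\right)}{4}$
$s = -42840$
$b{\left(98 \right)} + s = \frac{7}{4} \cdot 98 \left(-3 + 98\right) - 42840 = \frac{7}{4} \cdot 98 \cdot 95 - 42840 = \frac{32585}{2} - 42840 = - \frac{53095}{2}$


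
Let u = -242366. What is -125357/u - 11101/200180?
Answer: 11201729647/24258412940 ≈ 0.46177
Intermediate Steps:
-125357/u - 11101/200180 = -125357/(-242366) - 11101/200180 = -125357*(-1/242366) - 11101*1/200180 = 125357/242366 - 11101/200180 = 11201729647/24258412940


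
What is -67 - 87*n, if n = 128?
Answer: -11203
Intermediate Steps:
-67 - 87*n = -67 - 87*128 = -67 - 11136 = -11203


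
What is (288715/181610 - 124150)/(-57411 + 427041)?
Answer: -4509318557/13425700860 ≈ -0.33587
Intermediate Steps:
(288715/181610 - 124150)/(-57411 + 427041) = (288715*(1/181610) - 124150)/369630 = (57743/36322 - 124150)*(1/369630) = -4509318557/36322*1/369630 = -4509318557/13425700860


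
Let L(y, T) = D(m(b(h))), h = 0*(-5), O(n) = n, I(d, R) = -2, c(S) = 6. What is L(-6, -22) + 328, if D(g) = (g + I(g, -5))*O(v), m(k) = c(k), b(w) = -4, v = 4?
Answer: 344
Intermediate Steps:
h = 0
m(k) = 6
D(g) = -8 + 4*g (D(g) = (g - 2)*4 = (-2 + g)*4 = -8 + 4*g)
L(y, T) = 16 (L(y, T) = -8 + 4*6 = -8 + 24 = 16)
L(-6, -22) + 328 = 16 + 328 = 344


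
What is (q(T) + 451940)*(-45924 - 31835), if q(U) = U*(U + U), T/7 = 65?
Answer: -67338516410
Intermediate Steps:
T = 455 (T = 7*65 = 455)
q(U) = 2*U² (q(U) = U*(2*U) = 2*U²)
(q(T) + 451940)*(-45924 - 31835) = (2*455² + 451940)*(-45924 - 31835) = (2*207025 + 451940)*(-77759) = (414050 + 451940)*(-77759) = 865990*(-77759) = -67338516410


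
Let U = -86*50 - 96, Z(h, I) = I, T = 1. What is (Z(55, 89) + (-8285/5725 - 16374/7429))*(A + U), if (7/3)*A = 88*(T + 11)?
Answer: -20040342847848/59543435 ≈ -3.3657e+5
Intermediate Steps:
A = 3168/7 (A = 3*(88*(1 + 11))/7 = 3*(88*12)/7 = (3/7)*1056 = 3168/7 ≈ 452.57)
U = -4396 (U = -4300 - 96 = -4396)
(Z(55, 89) + (-8285/5725 - 16374/7429))*(A + U) = (89 + (-8285/5725 - 16374/7429))*(3168/7 - 4396) = (89 + (-8285*1/5725 - 16374*1/7429))*(-27604/7) = (89 + (-1657/1145 - 16374/7429))*(-27604/7) = (89 - 31058083/8506205)*(-27604/7) = (725994162/8506205)*(-27604/7) = -20040342847848/59543435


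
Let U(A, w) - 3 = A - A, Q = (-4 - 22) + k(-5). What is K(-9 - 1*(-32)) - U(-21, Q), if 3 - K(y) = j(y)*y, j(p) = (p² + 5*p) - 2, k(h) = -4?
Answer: -14766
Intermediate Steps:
Q = -30 (Q = (-4 - 22) - 4 = -26 - 4 = -30)
j(p) = -2 + p² + 5*p
U(A, w) = 3 (U(A, w) = 3 + (A - A) = 3 + 0 = 3)
K(y) = 3 - y*(-2 + y² + 5*y) (K(y) = 3 - (-2 + y² + 5*y)*y = 3 - y*(-2 + y² + 5*y))
K(-9 - 1*(-32)) - U(-21, Q) = (3 - (-9 - 1*(-32))*(-2 + (-9 - 1*(-32))² + 5*(-9 - 1*(-32)))) - 1*3 = (3 - (-9 + 32)*(-2 + (-9 + 32)² + 5*(-9 + 32))) - 3 = (3 - 1*23*(-2 + 23² + 5*23)) - 3 = (3 - 1*23*(-2 + 529 + 115)) - 3 = (3 - 1*23*642) - 3 = (3 - 14766) - 3 = -14763 - 3 = -14766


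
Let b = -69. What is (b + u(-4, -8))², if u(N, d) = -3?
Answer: 5184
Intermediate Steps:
(b + u(-4, -8))² = (-69 - 3)² = (-72)² = 5184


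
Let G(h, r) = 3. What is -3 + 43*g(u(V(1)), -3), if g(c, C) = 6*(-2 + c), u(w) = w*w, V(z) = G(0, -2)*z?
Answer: 1803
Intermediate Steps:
V(z) = 3*z
u(w) = w²
g(c, C) = -12 + 6*c
-3 + 43*g(u(V(1)), -3) = -3 + 43*(-12 + 6*(3*1)²) = -3 + 43*(-12 + 6*3²) = -3 + 43*(-12 + 6*9) = -3 + 43*(-12 + 54) = -3 + 43*42 = -3 + 1806 = 1803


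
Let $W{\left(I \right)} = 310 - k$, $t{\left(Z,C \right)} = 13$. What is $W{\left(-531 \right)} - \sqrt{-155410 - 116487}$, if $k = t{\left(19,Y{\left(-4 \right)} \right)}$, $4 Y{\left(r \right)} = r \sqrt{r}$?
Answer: $297 - i \sqrt{271897} \approx 297.0 - 521.44 i$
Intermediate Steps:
$Y{\left(r \right)} = \frac{r^{\frac{3}{2}}}{4}$ ($Y{\left(r \right)} = \frac{r \sqrt{r}}{4} = \frac{r^{\frac{3}{2}}}{4}$)
$k = 13$
$W{\left(I \right)} = 297$ ($W{\left(I \right)} = 310 - 13 = 297$)
$W{\left(-531 \right)} - \sqrt{-155410 - 116487} = 297 - \sqrt{-155410 - 116487} = 297 - \sqrt{-271897} = 297 - i \sqrt{271897}$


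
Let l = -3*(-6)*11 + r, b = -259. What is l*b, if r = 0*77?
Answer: -51282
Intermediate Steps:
r = 0
l = 198 (l = -3*(-6)*11 + 0 = 18*11 + 0 = 198 + 0 = 198)
l*b = 198*(-259) = -51282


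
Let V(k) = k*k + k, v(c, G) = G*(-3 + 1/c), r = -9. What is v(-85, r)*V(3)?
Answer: 27648/85 ≈ 325.27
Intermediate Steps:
V(k) = k + k² (V(k) = k² + k = k + k²)
v(-85, r)*V(3) = (-3*(-9) - 9/(-85))*(3*(1 + 3)) = (27 - 9*(-1/85))*(3*4) = (27 + 9/85)*12 = (2304/85)*12 = 27648/85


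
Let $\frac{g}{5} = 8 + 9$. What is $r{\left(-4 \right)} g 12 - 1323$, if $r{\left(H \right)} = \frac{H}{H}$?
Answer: $-303$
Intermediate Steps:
$r{\left(H \right)} = 1$
$g = 85$ ($g = 5 \left(8 + 9\right) = 5 \cdot 17 = 85$)
$r{\left(-4 \right)} g 12 - 1323 = 1 \cdot 85 \cdot 12 - 1323 = 85 \cdot 12 - 1323 = 1020 - 1323 = -303$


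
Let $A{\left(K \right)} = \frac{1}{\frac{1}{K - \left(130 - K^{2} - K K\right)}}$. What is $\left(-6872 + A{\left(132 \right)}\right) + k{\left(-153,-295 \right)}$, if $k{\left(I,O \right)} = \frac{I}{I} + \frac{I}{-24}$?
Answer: $\frac{223883}{8} \approx 27985.0$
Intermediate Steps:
$k{\left(I,O \right)} = 1 - \frac{I}{24}$ ($k{\left(I,O \right)} = 1 + I \left(- \frac{1}{24}\right) = 1 - \frac{I}{24}$)
$A{\left(K \right)} = -130 + K + 2 K^{2}$ ($A{\left(K \right)} = \frac{1}{\frac{1}{K + \left(\left(K^{2} + K^{2}\right) - 130\right)}} = \frac{1}{\frac{1}{K + \left(2 K^{2} - 130\right)}} = \frac{1}{\frac{1}{K + \left(-130 + 2 K^{2}\right)}} = \frac{1}{\frac{1}{-130 + K + 2 K^{2}}} = -130 + K + 2 K^{2}$)
$\left(-6872 + A{\left(132 \right)}\right) + k{\left(-153,-295 \right)} = \left(-6872 + \left(-130 + 132 + 2 \cdot 132^{2}\right)\right) + \left(1 - - \frac{51}{8}\right) = \left(-6872 + \left(-130 + 132 + 2 \cdot 17424\right)\right) + \left(1 + \frac{51}{8}\right) = \left(-6872 + \left(-130 + 132 + 34848\right)\right) + \frac{59}{8} = \left(-6872 + 34850\right) + \frac{59}{8} = 27978 + \frac{59}{8} = \frac{223883}{8}$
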